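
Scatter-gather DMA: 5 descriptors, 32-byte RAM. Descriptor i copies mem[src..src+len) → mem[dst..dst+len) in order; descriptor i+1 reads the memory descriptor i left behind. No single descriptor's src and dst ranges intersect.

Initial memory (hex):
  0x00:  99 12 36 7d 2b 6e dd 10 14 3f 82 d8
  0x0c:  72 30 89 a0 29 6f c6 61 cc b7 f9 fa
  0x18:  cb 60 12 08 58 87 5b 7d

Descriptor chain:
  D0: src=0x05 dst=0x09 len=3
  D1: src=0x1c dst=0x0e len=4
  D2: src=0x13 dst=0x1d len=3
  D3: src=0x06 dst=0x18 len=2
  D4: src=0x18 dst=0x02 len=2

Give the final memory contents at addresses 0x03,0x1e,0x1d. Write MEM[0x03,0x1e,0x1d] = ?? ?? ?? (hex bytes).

  after D0: wrote 3B at 0x09 = 6edd10
  after D1: wrote 4B at 0x0e = 58875b7d
  after D2: wrote 3B at 0x1d = 61ccb7
  after D3: wrote 2B at 0x18 = dd10
  after D4: wrote 2B at 0x02 = dd10
query mem[0x03]=0x10, mem[0x1e]=0xcc, mem[0x1d]=0x61

MEM[0x03,0x1e,0x1d] = 10 cc 61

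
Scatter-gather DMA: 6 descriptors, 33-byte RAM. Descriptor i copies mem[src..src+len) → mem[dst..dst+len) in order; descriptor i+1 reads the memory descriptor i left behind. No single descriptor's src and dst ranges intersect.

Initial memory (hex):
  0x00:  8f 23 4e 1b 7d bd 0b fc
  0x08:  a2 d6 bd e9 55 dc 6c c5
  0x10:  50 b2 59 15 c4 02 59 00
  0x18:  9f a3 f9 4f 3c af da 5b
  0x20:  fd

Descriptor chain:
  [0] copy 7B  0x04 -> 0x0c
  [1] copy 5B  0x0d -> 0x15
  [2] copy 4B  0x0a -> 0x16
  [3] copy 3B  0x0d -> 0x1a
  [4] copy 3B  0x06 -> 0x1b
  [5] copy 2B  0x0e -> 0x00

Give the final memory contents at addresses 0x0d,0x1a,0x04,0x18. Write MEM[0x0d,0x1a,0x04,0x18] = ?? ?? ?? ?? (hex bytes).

MEM[0x0d,0x1a,0x04,0x18] = bd bd 7d 7d

  after D0: wrote 7B at 0x0c = 7dbd0bfca2d6bd
  after D1: wrote 5B at 0x15 = bd0bfca2d6
  after D2: wrote 4B at 0x16 = bde97dbd
  after D3: wrote 3B at 0x1a = bd0bfc
  after D4: wrote 3B at 0x1b = 0bfca2
  after D5: wrote 2B at 0x00 = 0bfc
query mem[0x0d]=0xbd, mem[0x1a]=0xbd, mem[0x04]=0x7d, mem[0x18]=0x7d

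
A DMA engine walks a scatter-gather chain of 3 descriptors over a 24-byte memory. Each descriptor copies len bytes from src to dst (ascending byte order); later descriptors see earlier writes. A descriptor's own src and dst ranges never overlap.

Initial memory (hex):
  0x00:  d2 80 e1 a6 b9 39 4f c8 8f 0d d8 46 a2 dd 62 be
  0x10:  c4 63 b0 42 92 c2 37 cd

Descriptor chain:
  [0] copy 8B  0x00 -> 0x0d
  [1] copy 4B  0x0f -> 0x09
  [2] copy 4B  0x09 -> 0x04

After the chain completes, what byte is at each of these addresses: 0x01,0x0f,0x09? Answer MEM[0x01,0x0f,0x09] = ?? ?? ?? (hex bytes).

MEM[0x01,0x0f,0x09] = 80 e1 e1

  after D0: wrote 8B at 0x0d = d280e1a6b9394fc8
  after D1: wrote 4B at 0x09 = e1a6b939
  after D2: wrote 4B at 0x04 = e1a6b939
query mem[0x01]=0x80, mem[0x0f]=0xe1, mem[0x09]=0xe1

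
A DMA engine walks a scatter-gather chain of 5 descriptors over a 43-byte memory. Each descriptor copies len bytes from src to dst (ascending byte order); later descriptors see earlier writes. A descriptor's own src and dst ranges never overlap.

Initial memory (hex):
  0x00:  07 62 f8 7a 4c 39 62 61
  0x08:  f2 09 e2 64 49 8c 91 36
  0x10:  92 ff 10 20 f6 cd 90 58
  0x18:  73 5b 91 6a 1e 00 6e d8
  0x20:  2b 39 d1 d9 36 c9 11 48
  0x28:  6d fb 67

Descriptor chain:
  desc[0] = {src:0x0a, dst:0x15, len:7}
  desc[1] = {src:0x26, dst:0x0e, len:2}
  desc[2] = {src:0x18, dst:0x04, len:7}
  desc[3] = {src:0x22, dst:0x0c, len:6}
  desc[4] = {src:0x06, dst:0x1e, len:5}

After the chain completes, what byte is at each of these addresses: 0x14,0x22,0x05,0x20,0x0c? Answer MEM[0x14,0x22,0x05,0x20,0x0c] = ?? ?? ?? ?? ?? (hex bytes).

MEM[0x14,0x22,0x05,0x20,0x0c] = f6 6e 91 1e d1

#0 dst[0x15+7] := {0xe2,0x64,0x49,0x8c,0x91,0x36,0x92}
#1 dst[0x0e+2] := {0x11,0x48}
#2 dst[0x04+7] := {0x8c,0x91,0x36,0x92,0x1e,0x00,0x6e}
#3 dst[0x0c+6] := {0xd1,0xd9,0x36,0xc9,0x11,0x48}
#4 dst[0x1e+5] := {0x36,0x92,0x1e,0x00,0x6e}
query mem[0x14]=0xf6, mem[0x22]=0x6e, mem[0x05]=0x91, mem[0x20]=0x1e, mem[0x0c]=0xd1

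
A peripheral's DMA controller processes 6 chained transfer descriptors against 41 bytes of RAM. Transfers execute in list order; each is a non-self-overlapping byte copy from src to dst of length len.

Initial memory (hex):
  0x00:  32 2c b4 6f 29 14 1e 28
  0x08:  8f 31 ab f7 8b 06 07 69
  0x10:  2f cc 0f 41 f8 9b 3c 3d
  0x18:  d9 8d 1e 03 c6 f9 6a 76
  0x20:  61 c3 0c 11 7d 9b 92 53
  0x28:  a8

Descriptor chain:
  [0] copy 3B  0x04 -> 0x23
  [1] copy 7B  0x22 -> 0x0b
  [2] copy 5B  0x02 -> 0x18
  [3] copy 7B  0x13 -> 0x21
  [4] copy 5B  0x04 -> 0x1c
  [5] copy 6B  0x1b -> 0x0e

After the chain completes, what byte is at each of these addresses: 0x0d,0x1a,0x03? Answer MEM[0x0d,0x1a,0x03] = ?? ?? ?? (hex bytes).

[0] 0x04->0x23 len=3 : 29 14 1e
[1] 0x22->0x0b len=7 : 0c 29 14 1e 92 53 a8
[2] 0x02->0x18 len=5 : b4 6f 29 14 1e
[3] 0x13->0x21 len=7 : 41 f8 9b 3c 3d b4 6f
[4] 0x04->0x1c len=5 : 29 14 1e 28 8f
[5] 0x1b->0x0e len=6 : 14 29 14 1e 28 8f
query mem[0x0d]=0x14, mem[0x1a]=0x29, mem[0x03]=0x6f

MEM[0x0d,0x1a,0x03] = 14 29 6f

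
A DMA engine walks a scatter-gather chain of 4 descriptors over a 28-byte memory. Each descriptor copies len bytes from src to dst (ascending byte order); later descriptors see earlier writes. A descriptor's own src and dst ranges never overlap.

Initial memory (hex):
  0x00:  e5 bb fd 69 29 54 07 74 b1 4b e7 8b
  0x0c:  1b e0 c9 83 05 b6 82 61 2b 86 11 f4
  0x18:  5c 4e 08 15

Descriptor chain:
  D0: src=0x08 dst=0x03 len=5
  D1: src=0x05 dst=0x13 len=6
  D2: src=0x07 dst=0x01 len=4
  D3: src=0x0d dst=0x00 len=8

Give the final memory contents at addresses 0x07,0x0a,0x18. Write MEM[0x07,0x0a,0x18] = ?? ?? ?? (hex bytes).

MEM[0x07,0x0a,0x18] = 8b e7 e7

[0] 0x08->0x03 len=5 : b1 4b e7 8b 1b
[1] 0x05->0x13 len=6 : e7 8b 1b b1 4b e7
[2] 0x07->0x01 len=4 : 1b b1 4b e7
[3] 0x0d->0x00 len=8 : e0 c9 83 05 b6 82 e7 8b
query mem[0x07]=0x8b, mem[0x0a]=0xe7, mem[0x18]=0xe7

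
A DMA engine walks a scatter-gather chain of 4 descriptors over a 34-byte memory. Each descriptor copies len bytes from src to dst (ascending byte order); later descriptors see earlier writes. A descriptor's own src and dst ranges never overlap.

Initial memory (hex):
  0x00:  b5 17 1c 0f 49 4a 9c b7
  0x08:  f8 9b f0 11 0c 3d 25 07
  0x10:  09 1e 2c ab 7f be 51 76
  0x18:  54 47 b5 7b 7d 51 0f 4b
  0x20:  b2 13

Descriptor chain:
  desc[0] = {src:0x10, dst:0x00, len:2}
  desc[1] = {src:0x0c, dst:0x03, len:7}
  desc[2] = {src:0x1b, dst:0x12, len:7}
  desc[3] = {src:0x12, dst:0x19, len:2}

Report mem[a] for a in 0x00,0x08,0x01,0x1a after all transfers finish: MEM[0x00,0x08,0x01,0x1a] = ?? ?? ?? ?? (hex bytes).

MEM[0x00,0x08,0x01,0x1a] = 09 1e 1e 7d

D0: mem[0x00..0x01] <- [09 1e]
D1: mem[0x03..0x09] <- [0c 3d 25 07 09 1e 2c]
D2: mem[0x12..0x18] <- [7b 7d 51 0f 4b b2 13]
D3: mem[0x19..0x1a] <- [7b 7d]
query mem[0x00]=0x09, mem[0x08]=0x1e, mem[0x01]=0x1e, mem[0x1a]=0x7d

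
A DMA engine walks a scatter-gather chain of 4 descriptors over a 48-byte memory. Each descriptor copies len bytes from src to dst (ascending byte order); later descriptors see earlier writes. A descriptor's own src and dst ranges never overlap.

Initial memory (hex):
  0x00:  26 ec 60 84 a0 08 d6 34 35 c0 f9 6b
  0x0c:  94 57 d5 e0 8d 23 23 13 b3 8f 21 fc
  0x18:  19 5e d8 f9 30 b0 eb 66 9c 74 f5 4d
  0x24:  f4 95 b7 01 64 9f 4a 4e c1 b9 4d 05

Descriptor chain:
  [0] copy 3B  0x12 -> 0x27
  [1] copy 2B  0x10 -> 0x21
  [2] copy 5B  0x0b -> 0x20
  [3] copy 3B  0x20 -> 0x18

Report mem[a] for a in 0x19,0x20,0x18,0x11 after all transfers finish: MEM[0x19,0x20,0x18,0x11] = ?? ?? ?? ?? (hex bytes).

  after D0: wrote 3B at 0x27 = 2313b3
  after D1: wrote 2B at 0x21 = 8d23
  after D2: wrote 5B at 0x20 = 6b9457d5e0
  after D3: wrote 3B at 0x18 = 6b9457
query mem[0x19]=0x94, mem[0x20]=0x6b, mem[0x18]=0x6b, mem[0x11]=0x23

MEM[0x19,0x20,0x18,0x11] = 94 6b 6b 23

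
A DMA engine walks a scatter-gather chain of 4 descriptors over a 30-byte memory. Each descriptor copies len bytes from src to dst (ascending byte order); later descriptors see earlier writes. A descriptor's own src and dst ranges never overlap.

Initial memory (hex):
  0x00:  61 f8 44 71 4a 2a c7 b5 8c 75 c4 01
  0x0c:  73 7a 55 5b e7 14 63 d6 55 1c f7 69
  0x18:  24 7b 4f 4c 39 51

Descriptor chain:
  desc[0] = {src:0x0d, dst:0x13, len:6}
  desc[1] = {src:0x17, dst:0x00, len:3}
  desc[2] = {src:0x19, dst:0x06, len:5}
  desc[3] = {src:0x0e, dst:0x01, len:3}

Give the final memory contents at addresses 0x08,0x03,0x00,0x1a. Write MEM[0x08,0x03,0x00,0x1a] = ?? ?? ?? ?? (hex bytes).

MEM[0x08,0x03,0x00,0x1a] = 4c e7 14 4f

[0] 0x0d->0x13 len=6 : 7a 55 5b e7 14 63
[1] 0x17->0x00 len=3 : 14 63 7b
[2] 0x19->0x06 len=5 : 7b 4f 4c 39 51
[3] 0x0e->0x01 len=3 : 55 5b e7
query mem[0x08]=0x4c, mem[0x03]=0xe7, mem[0x00]=0x14, mem[0x1a]=0x4f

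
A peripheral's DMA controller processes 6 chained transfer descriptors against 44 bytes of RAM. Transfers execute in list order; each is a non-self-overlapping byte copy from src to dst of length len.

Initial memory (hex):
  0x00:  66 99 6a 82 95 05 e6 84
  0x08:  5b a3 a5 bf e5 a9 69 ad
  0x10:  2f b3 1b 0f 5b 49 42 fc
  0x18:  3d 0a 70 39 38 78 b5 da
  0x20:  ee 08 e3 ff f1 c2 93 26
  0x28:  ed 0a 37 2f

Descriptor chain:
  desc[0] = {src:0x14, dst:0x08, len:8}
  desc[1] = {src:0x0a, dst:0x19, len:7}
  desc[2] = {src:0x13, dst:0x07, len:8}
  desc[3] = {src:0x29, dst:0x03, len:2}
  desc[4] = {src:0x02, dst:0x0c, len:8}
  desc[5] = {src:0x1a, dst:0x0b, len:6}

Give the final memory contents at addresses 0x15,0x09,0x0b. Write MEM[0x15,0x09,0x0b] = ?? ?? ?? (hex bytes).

[0] 0x14->0x08 len=8 : 5b 49 42 fc 3d 0a 70 39
[1] 0x0a->0x19 len=7 : 42 fc 3d 0a 70 39 2f
[2] 0x13->0x07 len=8 : 0f 5b 49 42 fc 3d 42 fc
[3] 0x29->0x03 len=2 : 0a 37
[4] 0x02->0x0c len=8 : 6a 0a 37 05 e6 0f 5b 49
[5] 0x1a->0x0b len=6 : fc 3d 0a 70 39 2f
query mem[0x15]=0x49, mem[0x09]=0x49, mem[0x0b]=0xfc

MEM[0x15,0x09,0x0b] = 49 49 fc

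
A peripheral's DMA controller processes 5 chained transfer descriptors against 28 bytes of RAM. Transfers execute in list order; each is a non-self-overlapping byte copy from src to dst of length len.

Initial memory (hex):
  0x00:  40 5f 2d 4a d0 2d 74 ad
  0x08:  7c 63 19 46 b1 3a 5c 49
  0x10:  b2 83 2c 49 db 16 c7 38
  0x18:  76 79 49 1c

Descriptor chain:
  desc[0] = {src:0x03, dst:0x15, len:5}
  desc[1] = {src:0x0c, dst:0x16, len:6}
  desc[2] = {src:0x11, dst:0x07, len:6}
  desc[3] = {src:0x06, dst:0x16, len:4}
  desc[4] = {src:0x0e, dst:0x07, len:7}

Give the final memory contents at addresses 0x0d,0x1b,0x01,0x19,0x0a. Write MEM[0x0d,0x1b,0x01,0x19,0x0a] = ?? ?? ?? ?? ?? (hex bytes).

MEM[0x0d,0x1b,0x01,0x19,0x0a] = db 83 5f 49 83

  after D0: wrote 5B at 0x15 = 4ad02d74ad
  after D1: wrote 6B at 0x16 = b13a5c49b283
  after D2: wrote 6B at 0x07 = 832c49db4ab1
  after D3: wrote 4B at 0x16 = 74832c49
  after D4: wrote 7B at 0x07 = 5c49b2832c49db
query mem[0x0d]=0xdb, mem[0x1b]=0x83, mem[0x01]=0x5f, mem[0x19]=0x49, mem[0x0a]=0x83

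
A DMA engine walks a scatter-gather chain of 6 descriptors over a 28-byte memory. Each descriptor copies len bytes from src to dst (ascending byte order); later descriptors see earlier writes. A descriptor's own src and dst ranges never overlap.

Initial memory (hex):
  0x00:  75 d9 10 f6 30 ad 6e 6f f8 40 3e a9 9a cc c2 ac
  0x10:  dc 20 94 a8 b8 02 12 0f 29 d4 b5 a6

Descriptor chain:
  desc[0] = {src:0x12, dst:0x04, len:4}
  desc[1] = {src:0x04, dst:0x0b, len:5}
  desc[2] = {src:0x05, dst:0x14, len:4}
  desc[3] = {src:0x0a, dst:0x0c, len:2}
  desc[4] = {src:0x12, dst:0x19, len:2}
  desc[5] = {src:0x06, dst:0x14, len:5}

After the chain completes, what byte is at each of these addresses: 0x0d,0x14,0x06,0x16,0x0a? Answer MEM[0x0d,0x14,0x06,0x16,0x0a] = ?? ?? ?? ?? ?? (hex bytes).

D0: mem[0x04..0x07] <- [94 a8 b8 02]
D1: mem[0x0b..0x0f] <- [94 a8 b8 02 f8]
D2: mem[0x14..0x17] <- [a8 b8 02 f8]
D3: mem[0x0c..0x0d] <- [3e 94]
D4: mem[0x19..0x1a] <- [94 a8]
D5: mem[0x14..0x18] <- [b8 02 f8 40 3e]
query mem[0x0d]=0x94, mem[0x14]=0xb8, mem[0x06]=0xb8, mem[0x16]=0xf8, mem[0x0a]=0x3e

MEM[0x0d,0x14,0x06,0x16,0x0a] = 94 b8 b8 f8 3e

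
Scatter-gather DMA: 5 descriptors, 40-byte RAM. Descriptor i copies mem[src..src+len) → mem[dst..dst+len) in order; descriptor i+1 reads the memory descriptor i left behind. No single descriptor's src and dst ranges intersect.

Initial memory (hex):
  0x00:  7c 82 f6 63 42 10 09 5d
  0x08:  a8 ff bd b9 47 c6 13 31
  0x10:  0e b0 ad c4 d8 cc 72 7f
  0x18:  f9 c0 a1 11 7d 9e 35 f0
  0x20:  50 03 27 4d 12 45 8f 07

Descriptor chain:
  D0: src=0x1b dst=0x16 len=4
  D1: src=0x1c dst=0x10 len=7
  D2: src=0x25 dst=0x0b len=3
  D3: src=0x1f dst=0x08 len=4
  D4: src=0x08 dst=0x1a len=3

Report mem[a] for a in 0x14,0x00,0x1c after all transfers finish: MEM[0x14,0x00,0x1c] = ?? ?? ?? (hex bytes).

MEM[0x14,0x00,0x1c] = 50 7c 03

#0 dst[0x16+4] := {0x11,0x7d,0x9e,0x35}
#1 dst[0x10+7] := {0x7d,0x9e,0x35,0xf0,0x50,0x03,0x27}
#2 dst[0x0b+3] := {0x45,0x8f,0x07}
#3 dst[0x08+4] := {0xf0,0x50,0x03,0x27}
#4 dst[0x1a+3] := {0xf0,0x50,0x03}
query mem[0x14]=0x50, mem[0x00]=0x7c, mem[0x1c]=0x03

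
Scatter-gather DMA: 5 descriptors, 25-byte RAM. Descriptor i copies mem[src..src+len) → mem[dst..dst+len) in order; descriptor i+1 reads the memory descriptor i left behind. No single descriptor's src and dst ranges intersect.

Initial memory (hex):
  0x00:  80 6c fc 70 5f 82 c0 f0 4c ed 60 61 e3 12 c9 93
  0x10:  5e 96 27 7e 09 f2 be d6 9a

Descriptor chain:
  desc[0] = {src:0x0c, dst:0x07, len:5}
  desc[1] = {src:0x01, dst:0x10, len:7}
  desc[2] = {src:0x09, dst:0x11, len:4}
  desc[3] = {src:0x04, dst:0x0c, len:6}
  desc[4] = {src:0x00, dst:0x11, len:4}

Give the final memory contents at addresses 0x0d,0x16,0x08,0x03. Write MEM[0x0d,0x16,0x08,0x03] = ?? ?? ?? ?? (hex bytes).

D0: mem[0x07..0x0b] <- [e3 12 c9 93 5e]
D1: mem[0x10..0x16] <- [6c fc 70 5f 82 c0 e3]
D2: mem[0x11..0x14] <- [c9 93 5e e3]
D3: mem[0x0c..0x11] <- [5f 82 c0 e3 12 c9]
D4: mem[0x11..0x14] <- [80 6c fc 70]
query mem[0x0d]=0x82, mem[0x16]=0xe3, mem[0x08]=0x12, mem[0x03]=0x70

MEM[0x0d,0x16,0x08,0x03] = 82 e3 12 70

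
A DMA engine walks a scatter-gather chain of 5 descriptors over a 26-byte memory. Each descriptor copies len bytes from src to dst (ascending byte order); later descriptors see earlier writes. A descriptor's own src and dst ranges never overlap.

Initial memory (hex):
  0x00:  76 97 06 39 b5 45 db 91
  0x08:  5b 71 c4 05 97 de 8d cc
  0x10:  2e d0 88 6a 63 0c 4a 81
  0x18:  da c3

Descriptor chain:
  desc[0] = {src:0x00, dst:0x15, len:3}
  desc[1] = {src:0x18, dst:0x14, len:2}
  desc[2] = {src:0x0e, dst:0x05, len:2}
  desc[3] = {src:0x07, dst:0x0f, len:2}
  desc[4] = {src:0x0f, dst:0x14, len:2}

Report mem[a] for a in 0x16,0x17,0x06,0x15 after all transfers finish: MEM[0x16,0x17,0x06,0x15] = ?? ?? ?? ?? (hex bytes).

[0] 0x00->0x15 len=3 : 76 97 06
[1] 0x18->0x14 len=2 : da c3
[2] 0x0e->0x05 len=2 : 8d cc
[3] 0x07->0x0f len=2 : 91 5b
[4] 0x0f->0x14 len=2 : 91 5b
query mem[0x16]=0x97, mem[0x17]=0x06, mem[0x06]=0xcc, mem[0x15]=0x5b

MEM[0x16,0x17,0x06,0x15] = 97 06 cc 5b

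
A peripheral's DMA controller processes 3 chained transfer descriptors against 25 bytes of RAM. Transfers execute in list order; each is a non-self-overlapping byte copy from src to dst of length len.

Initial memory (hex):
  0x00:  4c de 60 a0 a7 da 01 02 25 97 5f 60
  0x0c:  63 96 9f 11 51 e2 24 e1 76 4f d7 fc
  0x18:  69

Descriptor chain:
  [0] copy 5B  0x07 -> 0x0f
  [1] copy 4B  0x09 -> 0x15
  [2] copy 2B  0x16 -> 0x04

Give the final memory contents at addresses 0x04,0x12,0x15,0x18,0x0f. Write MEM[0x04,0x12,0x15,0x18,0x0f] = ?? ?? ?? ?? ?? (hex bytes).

D0: mem[0x0f..0x13] <- [02 25 97 5f 60]
D1: mem[0x15..0x18] <- [97 5f 60 63]
D2: mem[0x04..0x05] <- [5f 60]
query mem[0x04]=0x5f, mem[0x12]=0x5f, mem[0x15]=0x97, mem[0x18]=0x63, mem[0x0f]=0x02

MEM[0x04,0x12,0x15,0x18,0x0f] = 5f 5f 97 63 02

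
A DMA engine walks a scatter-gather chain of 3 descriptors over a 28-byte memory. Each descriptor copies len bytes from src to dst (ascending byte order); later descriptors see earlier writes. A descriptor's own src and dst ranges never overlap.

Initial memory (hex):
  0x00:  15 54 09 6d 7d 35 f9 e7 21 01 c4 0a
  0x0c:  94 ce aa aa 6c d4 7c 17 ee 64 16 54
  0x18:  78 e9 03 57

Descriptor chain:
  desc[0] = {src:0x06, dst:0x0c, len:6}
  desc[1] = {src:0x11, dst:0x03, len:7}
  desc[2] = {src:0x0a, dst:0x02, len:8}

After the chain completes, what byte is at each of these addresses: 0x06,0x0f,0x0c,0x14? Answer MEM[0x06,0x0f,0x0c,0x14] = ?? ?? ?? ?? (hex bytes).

MEM[0x06,0x0f,0x0c,0x14] = 21 01 f9 ee

D0: mem[0x0c..0x11] <- [f9 e7 21 01 c4 0a]
D1: mem[0x03..0x09] <- [0a 7c 17 ee 64 16 54]
D2: mem[0x02..0x09] <- [c4 0a f9 e7 21 01 c4 0a]
query mem[0x06]=0x21, mem[0x0f]=0x01, mem[0x0c]=0xf9, mem[0x14]=0xee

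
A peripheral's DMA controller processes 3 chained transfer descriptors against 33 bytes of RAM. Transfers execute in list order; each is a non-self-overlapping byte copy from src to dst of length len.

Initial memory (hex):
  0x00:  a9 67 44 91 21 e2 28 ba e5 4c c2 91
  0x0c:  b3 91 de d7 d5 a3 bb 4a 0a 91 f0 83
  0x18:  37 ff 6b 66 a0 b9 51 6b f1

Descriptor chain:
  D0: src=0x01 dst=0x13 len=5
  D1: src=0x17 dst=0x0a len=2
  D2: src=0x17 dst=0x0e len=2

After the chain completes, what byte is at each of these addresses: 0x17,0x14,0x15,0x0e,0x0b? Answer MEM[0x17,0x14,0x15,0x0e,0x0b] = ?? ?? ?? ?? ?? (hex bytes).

#0 dst[0x13+5] := {0x67,0x44,0x91,0x21,0xe2}
#1 dst[0x0a+2] := {0xe2,0x37}
#2 dst[0x0e+2] := {0xe2,0x37}
query mem[0x17]=0xe2, mem[0x14]=0x44, mem[0x15]=0x91, mem[0x0e]=0xe2, mem[0x0b]=0x37

MEM[0x17,0x14,0x15,0x0e,0x0b] = e2 44 91 e2 37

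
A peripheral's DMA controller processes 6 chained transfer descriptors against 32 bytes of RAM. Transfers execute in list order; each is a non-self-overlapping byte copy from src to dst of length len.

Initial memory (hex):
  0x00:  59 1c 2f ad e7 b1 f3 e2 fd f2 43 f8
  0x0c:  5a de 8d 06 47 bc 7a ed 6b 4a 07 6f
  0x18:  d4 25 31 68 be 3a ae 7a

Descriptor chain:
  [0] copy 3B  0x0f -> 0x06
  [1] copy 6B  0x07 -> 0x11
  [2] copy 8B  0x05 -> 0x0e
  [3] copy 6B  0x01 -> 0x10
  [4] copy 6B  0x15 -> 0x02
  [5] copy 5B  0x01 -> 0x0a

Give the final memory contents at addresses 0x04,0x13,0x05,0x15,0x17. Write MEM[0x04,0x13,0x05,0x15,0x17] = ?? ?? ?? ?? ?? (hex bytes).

MEM[0x04,0x13,0x05,0x15,0x17] = 6f e7 d4 06 6f

  after D0: wrote 3B at 0x06 = 0647bc
  after D1: wrote 6B at 0x11 = 47bcf243f85a
  after D2: wrote 8B at 0x0e = b10647bcf243f85a
  after D3: wrote 6B at 0x10 = 1c2fade7b106
  after D4: wrote 6B at 0x02 = 065a6fd42531
  after D5: wrote 5B at 0x0a = 1c065a6fd4
query mem[0x04]=0x6f, mem[0x13]=0xe7, mem[0x05]=0xd4, mem[0x15]=0x06, mem[0x17]=0x6f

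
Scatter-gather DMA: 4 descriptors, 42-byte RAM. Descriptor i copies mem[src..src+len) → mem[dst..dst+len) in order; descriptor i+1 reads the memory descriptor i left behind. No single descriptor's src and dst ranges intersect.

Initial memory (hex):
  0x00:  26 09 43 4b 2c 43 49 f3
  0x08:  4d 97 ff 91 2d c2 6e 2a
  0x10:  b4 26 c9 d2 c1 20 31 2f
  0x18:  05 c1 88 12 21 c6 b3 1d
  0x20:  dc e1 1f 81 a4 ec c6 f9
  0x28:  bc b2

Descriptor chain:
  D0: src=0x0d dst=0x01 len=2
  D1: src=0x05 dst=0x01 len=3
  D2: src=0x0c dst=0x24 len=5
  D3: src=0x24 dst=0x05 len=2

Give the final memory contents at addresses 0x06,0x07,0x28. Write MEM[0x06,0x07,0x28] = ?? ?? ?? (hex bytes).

  after D0: wrote 2B at 0x01 = c26e
  after D1: wrote 3B at 0x01 = 4349f3
  after D2: wrote 5B at 0x24 = 2dc26e2ab4
  after D3: wrote 2B at 0x05 = 2dc2
query mem[0x06]=0xc2, mem[0x07]=0xf3, mem[0x28]=0xb4

MEM[0x06,0x07,0x28] = c2 f3 b4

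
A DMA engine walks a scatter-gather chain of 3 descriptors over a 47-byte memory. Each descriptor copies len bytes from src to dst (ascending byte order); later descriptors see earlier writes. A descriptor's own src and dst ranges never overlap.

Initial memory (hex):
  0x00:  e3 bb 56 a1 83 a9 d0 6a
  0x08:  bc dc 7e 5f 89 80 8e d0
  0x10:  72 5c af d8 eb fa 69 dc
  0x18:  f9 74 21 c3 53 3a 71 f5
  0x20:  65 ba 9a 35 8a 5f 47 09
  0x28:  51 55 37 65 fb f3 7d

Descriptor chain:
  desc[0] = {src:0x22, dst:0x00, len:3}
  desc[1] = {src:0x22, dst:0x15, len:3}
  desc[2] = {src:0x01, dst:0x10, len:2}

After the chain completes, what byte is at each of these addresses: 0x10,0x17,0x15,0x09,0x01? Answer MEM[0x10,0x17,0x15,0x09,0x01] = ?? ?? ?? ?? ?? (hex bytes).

#0 dst[0x00+3] := {0x9a,0x35,0x8a}
#1 dst[0x15+3] := {0x9a,0x35,0x8a}
#2 dst[0x10+2] := {0x35,0x8a}
query mem[0x10]=0x35, mem[0x17]=0x8a, mem[0x15]=0x9a, mem[0x09]=0xdc, mem[0x01]=0x35

MEM[0x10,0x17,0x15,0x09,0x01] = 35 8a 9a dc 35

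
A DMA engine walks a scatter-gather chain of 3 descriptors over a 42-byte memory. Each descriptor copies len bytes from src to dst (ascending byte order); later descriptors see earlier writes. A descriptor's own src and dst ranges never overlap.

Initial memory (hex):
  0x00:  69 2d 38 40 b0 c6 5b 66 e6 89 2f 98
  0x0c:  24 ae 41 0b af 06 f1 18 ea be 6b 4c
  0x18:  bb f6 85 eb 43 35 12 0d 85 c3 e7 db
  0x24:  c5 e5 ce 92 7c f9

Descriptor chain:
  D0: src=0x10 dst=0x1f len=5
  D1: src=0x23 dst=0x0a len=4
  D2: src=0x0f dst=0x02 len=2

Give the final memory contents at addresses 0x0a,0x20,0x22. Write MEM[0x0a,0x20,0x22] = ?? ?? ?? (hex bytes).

MEM[0x0a,0x20,0x22] = ea 06 18

  after D0: wrote 5B at 0x1f = af06f118ea
  after D1: wrote 4B at 0x0a = eac5e5ce
  after D2: wrote 2B at 0x02 = 0baf
query mem[0x0a]=0xea, mem[0x20]=0x06, mem[0x22]=0x18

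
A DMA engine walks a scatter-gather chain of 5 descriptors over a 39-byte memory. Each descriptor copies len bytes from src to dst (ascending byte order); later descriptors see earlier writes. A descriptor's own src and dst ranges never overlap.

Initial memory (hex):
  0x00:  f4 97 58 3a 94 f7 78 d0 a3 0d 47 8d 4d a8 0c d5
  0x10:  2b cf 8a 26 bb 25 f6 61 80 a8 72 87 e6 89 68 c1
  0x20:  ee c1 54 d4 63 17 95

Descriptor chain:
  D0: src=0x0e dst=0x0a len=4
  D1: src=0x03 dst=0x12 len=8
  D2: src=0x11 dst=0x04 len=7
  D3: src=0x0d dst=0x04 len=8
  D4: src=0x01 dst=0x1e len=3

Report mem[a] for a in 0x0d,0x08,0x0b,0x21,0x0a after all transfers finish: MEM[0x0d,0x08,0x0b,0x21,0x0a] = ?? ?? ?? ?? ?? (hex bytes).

MEM[0x0d,0x08,0x0b,0x21,0x0a] = cf cf f7 c1 94

D0: mem[0x0a..0x0d] <- [0c d5 2b cf]
D1: mem[0x12..0x19] <- [3a 94 f7 78 d0 a3 0d 0c]
D2: mem[0x04..0x0a] <- [cf 3a 94 f7 78 d0 a3]
D3: mem[0x04..0x0b] <- [cf 0c d5 2b cf 3a 94 f7]
D4: mem[0x1e..0x20] <- [97 58 3a]
query mem[0x0d]=0xcf, mem[0x08]=0xcf, mem[0x0b]=0xf7, mem[0x21]=0xc1, mem[0x0a]=0x94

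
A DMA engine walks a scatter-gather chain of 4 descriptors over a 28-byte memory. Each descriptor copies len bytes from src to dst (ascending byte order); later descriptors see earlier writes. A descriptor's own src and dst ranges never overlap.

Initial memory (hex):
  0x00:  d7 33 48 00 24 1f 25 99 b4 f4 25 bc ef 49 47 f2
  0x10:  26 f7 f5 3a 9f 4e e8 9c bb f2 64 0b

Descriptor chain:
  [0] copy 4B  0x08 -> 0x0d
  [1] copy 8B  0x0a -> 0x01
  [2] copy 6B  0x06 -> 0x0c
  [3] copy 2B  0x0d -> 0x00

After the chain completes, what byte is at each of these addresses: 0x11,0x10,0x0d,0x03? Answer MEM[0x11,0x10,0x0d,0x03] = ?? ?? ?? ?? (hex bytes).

MEM[0x11,0x10,0x0d,0x03] = bc 25 bc ef

#0 dst[0x0d+4] := {0xb4,0xf4,0x25,0xbc}
#1 dst[0x01+8] := {0x25,0xbc,0xef,0xb4,0xf4,0x25,0xbc,0xf7}
#2 dst[0x0c+6] := {0x25,0xbc,0xf7,0xf4,0x25,0xbc}
#3 dst[0x00+2] := {0xbc,0xf7}
query mem[0x11]=0xbc, mem[0x10]=0x25, mem[0x0d]=0xbc, mem[0x03]=0xef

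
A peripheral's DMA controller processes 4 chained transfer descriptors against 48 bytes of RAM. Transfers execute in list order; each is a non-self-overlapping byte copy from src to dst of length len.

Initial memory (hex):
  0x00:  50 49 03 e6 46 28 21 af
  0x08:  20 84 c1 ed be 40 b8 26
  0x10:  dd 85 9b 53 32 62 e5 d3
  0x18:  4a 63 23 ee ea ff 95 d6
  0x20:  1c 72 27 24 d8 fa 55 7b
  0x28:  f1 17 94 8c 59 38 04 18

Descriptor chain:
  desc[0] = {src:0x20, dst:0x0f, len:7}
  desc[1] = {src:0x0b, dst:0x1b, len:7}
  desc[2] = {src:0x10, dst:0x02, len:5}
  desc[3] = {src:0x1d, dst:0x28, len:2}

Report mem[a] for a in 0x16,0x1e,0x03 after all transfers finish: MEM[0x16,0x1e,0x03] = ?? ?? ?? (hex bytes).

MEM[0x16,0x1e,0x03] = e5 b8 27

#0 dst[0x0f+7] := {0x1c,0x72,0x27,0x24,0xd8,0xfa,0x55}
#1 dst[0x1b+7] := {0xed,0xbe,0x40,0xb8,0x1c,0x72,0x27}
#2 dst[0x02+5] := {0x72,0x27,0x24,0xd8,0xfa}
#3 dst[0x28+2] := {0x40,0xb8}
query mem[0x16]=0xe5, mem[0x1e]=0xb8, mem[0x03]=0x27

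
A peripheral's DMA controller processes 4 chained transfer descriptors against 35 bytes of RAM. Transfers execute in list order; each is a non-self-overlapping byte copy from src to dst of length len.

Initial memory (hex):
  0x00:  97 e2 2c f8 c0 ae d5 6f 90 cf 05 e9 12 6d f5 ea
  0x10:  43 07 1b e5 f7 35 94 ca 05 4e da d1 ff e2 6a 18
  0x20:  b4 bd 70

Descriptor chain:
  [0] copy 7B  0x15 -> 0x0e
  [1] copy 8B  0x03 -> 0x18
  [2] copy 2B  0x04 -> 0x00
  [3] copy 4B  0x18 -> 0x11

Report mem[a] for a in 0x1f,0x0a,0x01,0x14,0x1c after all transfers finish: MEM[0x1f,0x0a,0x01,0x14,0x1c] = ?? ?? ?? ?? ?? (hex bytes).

MEM[0x1f,0x0a,0x01,0x14,0x1c] = 05 05 ae d5 6f

[0] 0x15->0x0e len=7 : 35 94 ca 05 4e da d1
[1] 0x03->0x18 len=8 : f8 c0 ae d5 6f 90 cf 05
[2] 0x04->0x00 len=2 : c0 ae
[3] 0x18->0x11 len=4 : f8 c0 ae d5
query mem[0x1f]=0x05, mem[0x0a]=0x05, mem[0x01]=0xae, mem[0x14]=0xd5, mem[0x1c]=0x6f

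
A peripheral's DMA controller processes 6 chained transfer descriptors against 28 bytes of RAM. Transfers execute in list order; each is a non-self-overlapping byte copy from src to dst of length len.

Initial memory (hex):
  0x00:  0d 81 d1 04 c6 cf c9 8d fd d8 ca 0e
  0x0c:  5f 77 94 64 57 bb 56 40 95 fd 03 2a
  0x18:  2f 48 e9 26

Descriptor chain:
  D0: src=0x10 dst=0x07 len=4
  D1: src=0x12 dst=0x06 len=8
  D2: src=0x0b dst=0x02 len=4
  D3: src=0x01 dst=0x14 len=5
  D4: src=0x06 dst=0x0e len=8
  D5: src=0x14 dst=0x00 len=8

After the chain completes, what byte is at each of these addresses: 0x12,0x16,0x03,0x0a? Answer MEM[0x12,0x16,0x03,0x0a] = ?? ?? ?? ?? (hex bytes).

MEM[0x12,0x16,0x03,0x0a] = 03 2f 48 03

D0: mem[0x07..0x0a] <- [57 bb 56 40]
D1: mem[0x06..0x0d] <- [56 40 95 fd 03 2a 2f 48]
D2: mem[0x02..0x05] <- [2a 2f 48 94]
D3: mem[0x14..0x18] <- [81 2a 2f 48 94]
D4: mem[0x0e..0x15] <- [56 40 95 fd 03 2a 2f 48]
D5: mem[0x00..0x07] <- [2f 48 2f 48 94 48 e9 26]
query mem[0x12]=0x03, mem[0x16]=0x2f, mem[0x03]=0x48, mem[0x0a]=0x03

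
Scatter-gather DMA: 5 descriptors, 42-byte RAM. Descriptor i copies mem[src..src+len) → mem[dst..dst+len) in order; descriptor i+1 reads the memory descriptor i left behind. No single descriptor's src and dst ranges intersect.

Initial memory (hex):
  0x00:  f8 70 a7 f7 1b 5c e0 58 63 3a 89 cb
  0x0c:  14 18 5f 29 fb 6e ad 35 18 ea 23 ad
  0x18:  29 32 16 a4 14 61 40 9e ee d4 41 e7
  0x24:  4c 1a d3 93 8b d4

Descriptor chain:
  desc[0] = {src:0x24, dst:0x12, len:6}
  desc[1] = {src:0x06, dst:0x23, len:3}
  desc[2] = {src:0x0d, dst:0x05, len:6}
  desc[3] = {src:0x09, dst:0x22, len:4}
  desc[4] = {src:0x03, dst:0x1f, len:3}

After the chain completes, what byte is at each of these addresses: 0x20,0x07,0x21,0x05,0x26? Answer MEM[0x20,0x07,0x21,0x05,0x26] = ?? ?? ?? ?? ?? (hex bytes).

[0] 0x24->0x12 len=6 : 4c 1a d3 93 8b d4
[1] 0x06->0x23 len=3 : e0 58 63
[2] 0x0d->0x05 len=6 : 18 5f 29 fb 6e 4c
[3] 0x09->0x22 len=4 : 6e 4c cb 14
[4] 0x03->0x1f len=3 : f7 1b 18
query mem[0x20]=0x1b, mem[0x07]=0x29, mem[0x21]=0x18, mem[0x05]=0x18, mem[0x26]=0xd3

MEM[0x20,0x07,0x21,0x05,0x26] = 1b 29 18 18 d3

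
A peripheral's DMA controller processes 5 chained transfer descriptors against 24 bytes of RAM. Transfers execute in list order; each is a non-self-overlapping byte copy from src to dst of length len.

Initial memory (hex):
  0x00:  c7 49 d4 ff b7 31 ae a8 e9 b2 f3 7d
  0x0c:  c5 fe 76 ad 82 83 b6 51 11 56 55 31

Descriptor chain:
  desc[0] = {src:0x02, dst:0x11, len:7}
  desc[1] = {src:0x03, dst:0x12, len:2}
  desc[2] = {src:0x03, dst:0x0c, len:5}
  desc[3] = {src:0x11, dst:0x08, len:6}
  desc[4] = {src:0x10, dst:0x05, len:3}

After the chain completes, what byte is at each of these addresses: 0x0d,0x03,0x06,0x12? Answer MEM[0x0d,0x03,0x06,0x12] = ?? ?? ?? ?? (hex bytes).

MEM[0x0d,0x03,0x06,0x12] = a8 ff d4 ff

  after D0: wrote 7B at 0x11 = d4ffb731aea8e9
  after D1: wrote 2B at 0x12 = ffb7
  after D2: wrote 5B at 0x0c = ffb731aea8
  after D3: wrote 6B at 0x08 = d4ffb731aea8
  after D4: wrote 3B at 0x05 = a8d4ff
query mem[0x0d]=0xa8, mem[0x03]=0xff, mem[0x06]=0xd4, mem[0x12]=0xff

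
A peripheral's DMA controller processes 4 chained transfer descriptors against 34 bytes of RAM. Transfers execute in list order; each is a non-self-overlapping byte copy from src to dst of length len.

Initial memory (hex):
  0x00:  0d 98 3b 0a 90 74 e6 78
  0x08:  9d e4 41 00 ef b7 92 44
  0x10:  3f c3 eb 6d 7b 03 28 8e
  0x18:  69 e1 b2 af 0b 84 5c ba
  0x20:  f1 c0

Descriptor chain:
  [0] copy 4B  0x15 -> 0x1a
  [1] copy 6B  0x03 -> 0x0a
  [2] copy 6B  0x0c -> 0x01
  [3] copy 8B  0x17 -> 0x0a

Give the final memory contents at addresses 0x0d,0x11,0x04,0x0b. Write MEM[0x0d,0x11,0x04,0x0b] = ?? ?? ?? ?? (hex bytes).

MEM[0x0d,0x11,0x04,0x0b] = 03 5c 9d 69

#0 dst[0x1a+4] := {0x03,0x28,0x8e,0x69}
#1 dst[0x0a+6] := {0x0a,0x90,0x74,0xe6,0x78,0x9d}
#2 dst[0x01+6] := {0x74,0xe6,0x78,0x9d,0x3f,0xc3}
#3 dst[0x0a+8] := {0x8e,0x69,0xe1,0x03,0x28,0x8e,0x69,0x5c}
query mem[0x0d]=0x03, mem[0x11]=0x5c, mem[0x04]=0x9d, mem[0x0b]=0x69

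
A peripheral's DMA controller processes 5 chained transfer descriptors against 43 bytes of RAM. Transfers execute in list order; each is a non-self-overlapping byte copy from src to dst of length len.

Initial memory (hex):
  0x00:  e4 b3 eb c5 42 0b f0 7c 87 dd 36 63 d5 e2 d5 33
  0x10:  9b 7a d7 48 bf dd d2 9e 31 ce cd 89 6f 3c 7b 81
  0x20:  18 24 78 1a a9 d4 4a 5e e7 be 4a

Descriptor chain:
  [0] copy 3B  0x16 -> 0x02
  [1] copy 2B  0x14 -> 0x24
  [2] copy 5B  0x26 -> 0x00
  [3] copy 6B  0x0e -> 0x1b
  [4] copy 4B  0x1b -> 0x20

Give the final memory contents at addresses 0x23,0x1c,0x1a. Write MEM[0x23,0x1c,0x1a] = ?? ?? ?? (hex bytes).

MEM[0x23,0x1c,0x1a] = 7a 33 cd

#0 dst[0x02+3] := {0xd2,0x9e,0x31}
#1 dst[0x24+2] := {0xbf,0xdd}
#2 dst[0x00+5] := {0x4a,0x5e,0xe7,0xbe,0x4a}
#3 dst[0x1b+6] := {0xd5,0x33,0x9b,0x7a,0xd7,0x48}
#4 dst[0x20+4] := {0xd5,0x33,0x9b,0x7a}
query mem[0x23]=0x7a, mem[0x1c]=0x33, mem[0x1a]=0xcd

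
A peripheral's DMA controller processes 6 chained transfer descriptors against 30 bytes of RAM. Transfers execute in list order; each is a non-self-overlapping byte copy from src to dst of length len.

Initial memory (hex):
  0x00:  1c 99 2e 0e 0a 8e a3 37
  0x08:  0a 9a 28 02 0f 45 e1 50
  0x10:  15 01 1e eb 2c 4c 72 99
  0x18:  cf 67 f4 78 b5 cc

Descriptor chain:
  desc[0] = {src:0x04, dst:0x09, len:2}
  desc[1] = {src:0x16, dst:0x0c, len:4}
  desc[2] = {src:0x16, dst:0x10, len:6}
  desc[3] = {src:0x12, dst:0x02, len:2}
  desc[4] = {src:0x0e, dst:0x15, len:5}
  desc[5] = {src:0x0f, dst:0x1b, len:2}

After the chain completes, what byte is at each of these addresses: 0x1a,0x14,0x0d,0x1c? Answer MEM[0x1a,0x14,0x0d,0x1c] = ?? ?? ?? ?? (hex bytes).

MEM[0x1a,0x14,0x0d,0x1c] = f4 f4 99 72

  after D0: wrote 2B at 0x09 = 0a8e
  after D1: wrote 4B at 0x0c = 7299cf67
  after D2: wrote 6B at 0x10 = 7299cf67f478
  after D3: wrote 2B at 0x02 = cf67
  after D4: wrote 5B at 0x15 = cf677299cf
  after D5: wrote 2B at 0x1b = 6772
query mem[0x1a]=0xf4, mem[0x14]=0xf4, mem[0x0d]=0x99, mem[0x1c]=0x72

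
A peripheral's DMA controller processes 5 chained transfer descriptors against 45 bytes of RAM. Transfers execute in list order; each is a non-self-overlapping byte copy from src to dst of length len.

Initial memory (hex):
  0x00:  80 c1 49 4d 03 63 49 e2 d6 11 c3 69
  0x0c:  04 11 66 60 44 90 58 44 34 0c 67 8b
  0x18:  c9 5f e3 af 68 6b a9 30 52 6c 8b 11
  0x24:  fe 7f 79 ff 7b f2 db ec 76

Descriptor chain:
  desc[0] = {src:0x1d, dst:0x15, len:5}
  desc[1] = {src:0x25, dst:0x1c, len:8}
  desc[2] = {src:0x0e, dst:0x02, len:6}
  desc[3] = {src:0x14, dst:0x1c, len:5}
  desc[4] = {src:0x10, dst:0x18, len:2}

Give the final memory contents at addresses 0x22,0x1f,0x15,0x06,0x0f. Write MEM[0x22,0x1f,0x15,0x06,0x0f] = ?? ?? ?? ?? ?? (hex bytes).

D0: mem[0x15..0x19] <- [6b a9 30 52 6c]
D1: mem[0x1c..0x23] <- [7f 79 ff 7b f2 db ec 76]
D2: mem[0x02..0x07] <- [66 60 44 90 58 44]
D3: mem[0x1c..0x20] <- [34 6b a9 30 52]
D4: mem[0x18..0x19] <- [44 90]
query mem[0x22]=0xec, mem[0x1f]=0x30, mem[0x15]=0x6b, mem[0x06]=0x58, mem[0x0f]=0x60

MEM[0x22,0x1f,0x15,0x06,0x0f] = ec 30 6b 58 60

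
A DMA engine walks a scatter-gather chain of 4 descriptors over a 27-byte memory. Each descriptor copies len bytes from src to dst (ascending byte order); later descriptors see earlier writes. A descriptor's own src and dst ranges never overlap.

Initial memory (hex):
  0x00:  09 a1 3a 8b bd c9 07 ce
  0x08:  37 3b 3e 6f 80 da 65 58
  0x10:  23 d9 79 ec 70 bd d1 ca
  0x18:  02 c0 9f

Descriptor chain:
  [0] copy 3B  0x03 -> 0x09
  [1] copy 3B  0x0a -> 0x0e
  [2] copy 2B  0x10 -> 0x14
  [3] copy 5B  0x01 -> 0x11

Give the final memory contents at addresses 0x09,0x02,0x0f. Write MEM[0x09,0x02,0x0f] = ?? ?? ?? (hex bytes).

MEM[0x09,0x02,0x0f] = 8b 3a c9

D0: mem[0x09..0x0b] <- [8b bd c9]
D1: mem[0x0e..0x10] <- [bd c9 80]
D2: mem[0x14..0x15] <- [80 d9]
D3: mem[0x11..0x15] <- [a1 3a 8b bd c9]
query mem[0x09]=0x8b, mem[0x02]=0x3a, mem[0x0f]=0xc9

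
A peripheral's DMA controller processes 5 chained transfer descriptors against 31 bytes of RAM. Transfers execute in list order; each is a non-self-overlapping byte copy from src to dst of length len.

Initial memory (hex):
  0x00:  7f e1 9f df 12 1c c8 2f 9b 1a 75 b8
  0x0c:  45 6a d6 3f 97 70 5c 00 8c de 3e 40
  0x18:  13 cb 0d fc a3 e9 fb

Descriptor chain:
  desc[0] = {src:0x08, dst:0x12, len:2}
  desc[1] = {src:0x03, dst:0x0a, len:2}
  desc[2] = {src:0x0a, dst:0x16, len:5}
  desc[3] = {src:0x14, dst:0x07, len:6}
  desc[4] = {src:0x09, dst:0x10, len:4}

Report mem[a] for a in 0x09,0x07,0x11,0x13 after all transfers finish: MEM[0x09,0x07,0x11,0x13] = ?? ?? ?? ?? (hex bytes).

[0] 0x08->0x12 len=2 : 9b 1a
[1] 0x03->0x0a len=2 : df 12
[2] 0x0a->0x16 len=5 : df 12 45 6a d6
[3] 0x14->0x07 len=6 : 8c de df 12 45 6a
[4] 0x09->0x10 len=4 : df 12 45 6a
query mem[0x09]=0xdf, mem[0x07]=0x8c, mem[0x11]=0x12, mem[0x13]=0x6a

MEM[0x09,0x07,0x11,0x13] = df 8c 12 6a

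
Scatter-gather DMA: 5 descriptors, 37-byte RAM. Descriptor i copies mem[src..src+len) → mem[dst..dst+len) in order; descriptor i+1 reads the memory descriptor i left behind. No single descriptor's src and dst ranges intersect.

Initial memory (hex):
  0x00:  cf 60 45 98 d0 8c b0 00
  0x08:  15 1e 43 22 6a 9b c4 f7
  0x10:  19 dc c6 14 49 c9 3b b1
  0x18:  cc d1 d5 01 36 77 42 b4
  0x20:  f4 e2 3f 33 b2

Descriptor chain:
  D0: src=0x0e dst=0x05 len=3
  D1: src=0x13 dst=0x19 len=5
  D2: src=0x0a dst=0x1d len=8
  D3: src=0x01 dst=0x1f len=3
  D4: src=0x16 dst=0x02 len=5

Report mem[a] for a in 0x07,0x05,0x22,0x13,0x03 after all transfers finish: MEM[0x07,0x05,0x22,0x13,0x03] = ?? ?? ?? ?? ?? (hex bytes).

MEM[0x07,0x05,0x22,0x13,0x03] = 19 14 f7 14 b1

  after D0: wrote 3B at 0x05 = c4f719
  after D1: wrote 5B at 0x19 = 1449c93bb1
  after D2: wrote 8B at 0x1d = 43226a9bc4f719dc
  after D3: wrote 3B at 0x1f = 604598
  after D4: wrote 5B at 0x02 = 3bb1cc1449
query mem[0x07]=0x19, mem[0x05]=0x14, mem[0x22]=0xf7, mem[0x13]=0x14, mem[0x03]=0xb1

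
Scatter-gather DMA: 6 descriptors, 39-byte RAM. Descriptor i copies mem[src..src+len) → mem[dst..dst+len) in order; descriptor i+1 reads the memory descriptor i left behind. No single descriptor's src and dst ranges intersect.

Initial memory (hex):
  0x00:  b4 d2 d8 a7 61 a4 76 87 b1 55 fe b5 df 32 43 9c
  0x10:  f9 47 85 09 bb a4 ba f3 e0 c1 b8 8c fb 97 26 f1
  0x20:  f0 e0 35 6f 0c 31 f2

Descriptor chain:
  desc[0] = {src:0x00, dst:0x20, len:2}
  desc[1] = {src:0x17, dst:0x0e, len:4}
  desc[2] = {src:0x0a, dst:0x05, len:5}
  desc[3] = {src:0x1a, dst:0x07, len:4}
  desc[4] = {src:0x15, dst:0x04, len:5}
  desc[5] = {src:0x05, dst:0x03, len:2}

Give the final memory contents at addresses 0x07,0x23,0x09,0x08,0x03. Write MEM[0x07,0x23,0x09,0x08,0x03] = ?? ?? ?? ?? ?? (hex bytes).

MEM[0x07,0x23,0x09,0x08,0x03] = e0 6f fb c1 ba

D0: mem[0x20..0x21] <- [b4 d2]
D1: mem[0x0e..0x11] <- [f3 e0 c1 b8]
D2: mem[0x05..0x09] <- [fe b5 df 32 f3]
D3: mem[0x07..0x0a] <- [b8 8c fb 97]
D4: mem[0x04..0x08] <- [a4 ba f3 e0 c1]
D5: mem[0x03..0x04] <- [ba f3]
query mem[0x07]=0xe0, mem[0x23]=0x6f, mem[0x09]=0xfb, mem[0x08]=0xc1, mem[0x03]=0xba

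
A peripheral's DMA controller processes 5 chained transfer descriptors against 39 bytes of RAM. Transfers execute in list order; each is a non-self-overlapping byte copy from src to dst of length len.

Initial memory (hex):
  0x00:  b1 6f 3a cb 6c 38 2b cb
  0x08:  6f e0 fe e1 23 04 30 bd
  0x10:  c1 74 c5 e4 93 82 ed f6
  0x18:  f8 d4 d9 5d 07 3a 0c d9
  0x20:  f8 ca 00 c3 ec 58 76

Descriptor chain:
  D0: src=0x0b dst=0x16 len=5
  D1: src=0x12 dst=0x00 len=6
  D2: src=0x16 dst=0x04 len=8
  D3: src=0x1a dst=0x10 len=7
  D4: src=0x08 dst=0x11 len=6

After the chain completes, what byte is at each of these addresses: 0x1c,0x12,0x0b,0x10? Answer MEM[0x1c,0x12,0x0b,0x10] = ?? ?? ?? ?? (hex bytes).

  after D0: wrote 5B at 0x16 = e1230430bd
  after D1: wrote 6B at 0x00 = c5e49382e123
  after D2: wrote 8B at 0x04 = e1230430bd5d073a
  after D3: wrote 7B at 0x10 = bd5d073a0cd9f8
  after D4: wrote 6B at 0x11 = bd5d073a2304
query mem[0x1c]=0x07, mem[0x12]=0x5d, mem[0x0b]=0x3a, mem[0x10]=0xbd

MEM[0x1c,0x12,0x0b,0x10] = 07 5d 3a bd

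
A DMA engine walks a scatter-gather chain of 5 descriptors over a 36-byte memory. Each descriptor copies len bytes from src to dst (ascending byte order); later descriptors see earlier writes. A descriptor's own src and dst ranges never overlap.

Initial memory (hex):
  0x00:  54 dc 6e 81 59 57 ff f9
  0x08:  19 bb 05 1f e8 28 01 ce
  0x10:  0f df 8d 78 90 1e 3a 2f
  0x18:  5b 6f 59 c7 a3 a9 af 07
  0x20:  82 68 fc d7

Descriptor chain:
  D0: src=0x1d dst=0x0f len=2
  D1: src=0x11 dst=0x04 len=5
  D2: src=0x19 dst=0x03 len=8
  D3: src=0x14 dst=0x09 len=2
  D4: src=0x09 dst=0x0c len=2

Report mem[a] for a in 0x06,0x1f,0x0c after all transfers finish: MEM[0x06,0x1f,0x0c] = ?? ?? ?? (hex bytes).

D0: mem[0x0f..0x10] <- [a9 af]
D1: mem[0x04..0x08] <- [df 8d 78 90 1e]
D2: mem[0x03..0x0a] <- [6f 59 c7 a3 a9 af 07 82]
D3: mem[0x09..0x0a] <- [90 1e]
D4: mem[0x0c..0x0d] <- [90 1e]
query mem[0x06]=0xa3, mem[0x1f]=0x07, mem[0x0c]=0x90

MEM[0x06,0x1f,0x0c] = a3 07 90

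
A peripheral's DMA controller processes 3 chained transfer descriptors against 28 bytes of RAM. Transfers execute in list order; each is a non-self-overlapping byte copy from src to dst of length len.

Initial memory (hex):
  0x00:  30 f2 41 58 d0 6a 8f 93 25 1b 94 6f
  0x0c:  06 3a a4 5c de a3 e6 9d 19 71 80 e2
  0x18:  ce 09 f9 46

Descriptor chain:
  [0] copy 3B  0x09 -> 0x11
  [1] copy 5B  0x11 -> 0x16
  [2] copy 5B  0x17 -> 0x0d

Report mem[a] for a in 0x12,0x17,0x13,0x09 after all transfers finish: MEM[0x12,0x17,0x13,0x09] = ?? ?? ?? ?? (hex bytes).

MEM[0x12,0x17,0x13,0x09] = 94 94 6f 1b

#0 dst[0x11+3] := {0x1b,0x94,0x6f}
#1 dst[0x16+5] := {0x1b,0x94,0x6f,0x19,0x71}
#2 dst[0x0d+5] := {0x94,0x6f,0x19,0x71,0x46}
query mem[0x12]=0x94, mem[0x17]=0x94, mem[0x13]=0x6f, mem[0x09]=0x1b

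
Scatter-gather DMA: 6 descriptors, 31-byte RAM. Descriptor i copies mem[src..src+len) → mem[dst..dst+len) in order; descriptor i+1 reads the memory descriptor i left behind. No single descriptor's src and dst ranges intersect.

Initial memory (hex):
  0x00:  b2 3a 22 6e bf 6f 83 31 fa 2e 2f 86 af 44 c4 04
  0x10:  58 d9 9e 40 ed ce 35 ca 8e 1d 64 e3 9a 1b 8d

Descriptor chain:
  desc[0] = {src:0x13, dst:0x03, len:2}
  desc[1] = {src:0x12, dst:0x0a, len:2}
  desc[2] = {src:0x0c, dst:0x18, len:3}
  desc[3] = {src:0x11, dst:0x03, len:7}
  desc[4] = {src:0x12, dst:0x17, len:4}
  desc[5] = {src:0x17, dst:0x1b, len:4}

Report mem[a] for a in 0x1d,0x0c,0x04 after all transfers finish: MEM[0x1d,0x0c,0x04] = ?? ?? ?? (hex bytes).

MEM[0x1d,0x0c,0x04] = ed af 9e

  after D0: wrote 2B at 0x03 = 40ed
  after D1: wrote 2B at 0x0a = 9e40
  after D2: wrote 3B at 0x18 = af44c4
  after D3: wrote 7B at 0x03 = d99e40edce35ca
  after D4: wrote 4B at 0x17 = 9e40edce
  after D5: wrote 4B at 0x1b = 9e40edce
query mem[0x1d]=0xed, mem[0x0c]=0xaf, mem[0x04]=0x9e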